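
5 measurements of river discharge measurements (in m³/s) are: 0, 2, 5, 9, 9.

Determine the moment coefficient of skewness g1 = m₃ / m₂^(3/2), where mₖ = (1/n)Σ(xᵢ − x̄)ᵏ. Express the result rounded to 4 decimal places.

x̄ = (0 + 2 + 5 + 9 + 9) / 5 = 5.0000
deviations (xᵢ − x̄): -5.0000, -3.0000, 0.0000, 4.0000, 4.0000
Σ(xᵢ − x̄)² = 66.0000 ⇒ m₂ = 66.0000/5 = 13.20000
Σ(xᵢ − x̄)³ = -24.0000 ⇒ m₃ = -24.0000/5 = -4.80000
m₂^(3/2) = 13.20000^(1.5) = 47.95798
g1 = m₃ / m₂^(3/2) = -4.80000 / 47.95798 ≈ -0.1001

-0.1001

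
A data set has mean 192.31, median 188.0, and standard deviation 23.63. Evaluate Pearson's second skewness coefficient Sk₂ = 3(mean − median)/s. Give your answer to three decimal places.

0.547

Sk₂ = 3(192.31 − 188.0) / 23.63 = 3 × 4.3100 / 23.63
    = 12.9300 / 23.63 ≈ 0.547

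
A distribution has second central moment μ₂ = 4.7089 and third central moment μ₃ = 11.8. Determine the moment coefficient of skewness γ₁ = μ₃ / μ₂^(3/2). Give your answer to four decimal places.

1.1548

σ = √μ₂ = √4.7089 = 2.17000
σ³ = μ₂^(3/2) = 10.21831
γ₁ = μ₃/σ³ = 11.8 / 10.21831 ≈ 1.1548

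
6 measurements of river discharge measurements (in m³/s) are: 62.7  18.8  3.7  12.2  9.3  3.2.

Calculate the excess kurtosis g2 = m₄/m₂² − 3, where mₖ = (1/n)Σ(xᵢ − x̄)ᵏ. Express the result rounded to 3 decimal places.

x̄ = 18.3167
Σ(xᵢ − x̄)² = 2530.9883 ⇒ m₂ = 421.83139
Σ(xᵢ − x̄)⁴ = 3986301.3641 ⇒ m₄ = 664383.56069
m₂² = 177941.72065
g2 = m₄/m₂² − 3 = 3.73371 − 3 ≈ 0.734

0.734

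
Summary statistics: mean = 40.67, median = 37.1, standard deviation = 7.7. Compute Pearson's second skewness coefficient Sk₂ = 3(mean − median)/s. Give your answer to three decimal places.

1.391

Sk₂ = 3(40.67 − 37.1) / 7.7 = 3 × 3.5700 / 7.7
    = 10.7100 / 7.7 ≈ 1.391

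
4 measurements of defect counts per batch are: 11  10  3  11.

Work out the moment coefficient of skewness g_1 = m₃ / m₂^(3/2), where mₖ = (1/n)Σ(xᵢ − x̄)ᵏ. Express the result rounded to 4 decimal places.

-1.1049

x̄ = (11 + 10 + 3 + 11) / 4 = 8.7500
deviations (xᵢ − x̄): 2.2500, 1.2500, -5.7500, 2.2500
Σ(xᵢ − x̄)² = 44.7500 ⇒ m₂ = 44.7500/4 = 11.18750
Σ(xᵢ − x̄)³ = -165.3750 ⇒ m₃ = -165.3750/4 = -41.34375
m₂^(3/2) = 11.18750^(1.5) = 37.41964
g_1 = m₃ / m₂^(3/2) = -41.34375 / 37.41964 ≈ -1.1049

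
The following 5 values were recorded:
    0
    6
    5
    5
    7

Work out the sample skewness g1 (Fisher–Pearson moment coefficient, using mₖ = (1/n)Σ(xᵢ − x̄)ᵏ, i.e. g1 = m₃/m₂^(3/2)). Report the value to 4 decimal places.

-1.1428

x̄ = (0 + 6 + 5 + 5 + 7) / 5 = 4.6000
deviations (xᵢ − x̄): -4.6000, 1.4000, 0.4000, 0.4000, 2.4000
Σ(xᵢ − x̄)² = 29.2000 ⇒ m₂ = 29.2000/5 = 5.84000
Σ(xᵢ − x̄)³ = -80.6400 ⇒ m₃ = -80.6400/5 = -16.12800
m₂^(3/2) = 5.84000^(1.5) = 14.11300
g1 = m₃ / m₂^(3/2) = -16.12800 / 14.11300 ≈ -1.1428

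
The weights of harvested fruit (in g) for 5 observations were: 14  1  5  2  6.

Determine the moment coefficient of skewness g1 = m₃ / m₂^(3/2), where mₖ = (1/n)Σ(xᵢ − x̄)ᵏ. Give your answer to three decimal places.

x̄ = (14 + 1 + 5 + 2 + 6) / 5 = 5.6000
deviations (xᵢ − x̄): 8.4000, -4.6000, -0.6000, -3.6000, 0.4000
Σ(xᵢ − x̄)² = 105.2000 ⇒ m₂ = 105.2000/5 = 21.04000
Σ(xᵢ − x̄)³ = 448.5600 ⇒ m₃ = 448.5600/5 = 89.71200
m₂^(3/2) = 21.04000^(1.5) = 96.50918
g1 = m₃ / m₂^(3/2) = 89.71200 / 96.50918 ≈ 0.930

0.930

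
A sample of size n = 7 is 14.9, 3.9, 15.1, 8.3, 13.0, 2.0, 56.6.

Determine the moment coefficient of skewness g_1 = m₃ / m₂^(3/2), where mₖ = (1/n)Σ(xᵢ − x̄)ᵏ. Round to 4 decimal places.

x̄ = (14.9 + 3.9 + 15.1 + 8.3 + 13.0 + 2.0 + 56.6) / 7 = 16.2571
deviations (xᵢ − x̄): -1.3571, -12.3571, -1.1571, -7.9571, -3.2571, -14.2571, 40.3429
Σ(xᵢ − x̄)² = 2060.6171 ⇒ m₂ = 2060.6171/7 = 294.37388
Σ(xᵢ − x̄)³ = 60332.5240 ⇒ m₃ = 60332.5240/7 = 8618.93201
m₂^(3/2) = 294.37388^(1.5) = 5050.66894
g_1 = m₃ / m₂^(3/2) = 8618.93201 / 5050.66894 ≈ 1.7065

1.7065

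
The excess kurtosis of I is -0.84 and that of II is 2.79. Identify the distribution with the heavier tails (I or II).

II

Higher excess kurtosis ⇒ heavier tails relative to the normal distribution.
-0.84 vs 2.79: the larger is 2.79, so II has heavier tails. (II is leptokurtic — heavier-than-normal tails; the other is platykurtic.)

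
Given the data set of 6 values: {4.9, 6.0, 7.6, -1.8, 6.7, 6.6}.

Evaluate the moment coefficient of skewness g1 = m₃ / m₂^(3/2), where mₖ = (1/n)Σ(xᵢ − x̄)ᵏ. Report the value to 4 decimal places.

-1.5325

x̄ = (4.9 + 6.0 + 7.6 - 1.8 + 6.7 + 6.6) / 6 = 5.0000
deviations (xᵢ − x̄): -0.1000, 1.0000, 2.6000, -6.8000, 1.7000, 1.6000
Σ(xᵢ − x̄)² = 59.4600 ⇒ m₂ = 59.4600/6 = 9.91000
Σ(xᵢ − x̄)³ = -286.8480 ⇒ m₃ = -286.8480/6 = -47.80800
m₂^(3/2) = 9.91000^(1.5) = 31.19683
g1 = m₃ / m₂^(3/2) = -47.80800 / 31.19683 ≈ -1.5325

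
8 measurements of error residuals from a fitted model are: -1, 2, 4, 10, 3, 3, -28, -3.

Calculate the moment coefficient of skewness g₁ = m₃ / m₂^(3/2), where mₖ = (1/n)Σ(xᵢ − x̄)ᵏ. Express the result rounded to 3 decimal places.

-1.764

x̄ = (-1 + 2 + 4 + 10 + 3 + 3 - 28 - 3) / 8 = -1.2500
deviations (xᵢ − x̄): 0.2500, 3.2500, 5.2500, 11.2500, 4.2500, 4.2500, -26.7500, -1.7500
Σ(xᵢ − x̄)² = 919.5000 ⇒ m₂ = 919.5000/8 = 114.93750
Σ(xᵢ − x̄)³ = -17390.2500 ⇒ m₃ = -17390.2500/8 = -2173.78125
m₂^(3/2) = 114.93750^(1.5) = 1232.23239
g₁ = m₃ / m₂^(3/2) = -2173.78125 / 1232.23239 ≈ -1.764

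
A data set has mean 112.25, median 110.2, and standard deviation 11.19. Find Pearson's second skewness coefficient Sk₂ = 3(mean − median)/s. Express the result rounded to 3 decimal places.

0.550

Sk₂ = 3(112.25 − 110.2) / 11.19 = 3 × 2.0500 / 11.19
    = 6.1500 / 11.19 ≈ 0.550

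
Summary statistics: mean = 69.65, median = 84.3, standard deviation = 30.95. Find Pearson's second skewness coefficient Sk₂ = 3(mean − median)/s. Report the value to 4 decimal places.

Sk₂ = 3(69.65 − 84.3) / 30.95 = 3 × -14.6500 / 30.95
    = -43.9500 / 30.95 ≈ -1.4200

-1.4200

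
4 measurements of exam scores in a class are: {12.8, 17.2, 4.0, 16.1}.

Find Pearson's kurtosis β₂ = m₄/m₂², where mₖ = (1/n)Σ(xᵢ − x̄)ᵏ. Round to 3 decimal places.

x̄ = 12.5250
Σ(xᵢ − x̄)² = 107.3875 ⇒ m₂ = 26.84688
Σ(xᵢ − x̄)⁴ = 5922.7649 ⇒ m₄ = 1480.69123
m₂² = 720.75470
β₂ = m₄/m₂² = 1480.69123 / 720.75470 ≈ 2.054

2.054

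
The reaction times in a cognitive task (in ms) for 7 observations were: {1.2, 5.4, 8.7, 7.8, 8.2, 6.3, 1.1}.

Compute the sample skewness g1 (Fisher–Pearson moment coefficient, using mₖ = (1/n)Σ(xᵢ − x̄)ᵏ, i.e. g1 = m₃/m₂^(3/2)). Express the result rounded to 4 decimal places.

x̄ = (1.2 + 5.4 + 8.7 + 7.8 + 8.2 + 6.3 + 1.1) / 7 = 5.5286
deviations (xᵢ − x̄): -4.3286, -0.1286, 3.1714, 2.2714, 2.6714, 0.7714, -4.4286
Σ(xᵢ − x̄)² = 61.3143 ⇒ m₂ = 61.3143/7 = 8.75918
Σ(xᵢ − x̄)³ = -104.8177 ⇒ m₃ = -104.8177/7 = -14.97395
m₂^(3/2) = 8.75918^(1.5) = 25.92361
g1 = m₃ / m₂^(3/2) = -14.97395 / 25.92361 ≈ -0.5776

-0.5776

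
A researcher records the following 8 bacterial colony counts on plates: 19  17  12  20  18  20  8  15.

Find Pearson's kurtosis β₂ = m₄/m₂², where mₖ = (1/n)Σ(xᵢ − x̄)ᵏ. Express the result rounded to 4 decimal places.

x̄ = 16.1250
Σ(xᵢ − x̄)² = 126.8750 ⇒ m₂ = 15.85938
Σ(xᵢ − x̄)⁴ = 5181.4004 ⇒ m₄ = 647.67505
m₂² = 251.51978
β₂ = m₄/m₂² = 647.67505 / 251.51978 ≈ 2.5750

2.5750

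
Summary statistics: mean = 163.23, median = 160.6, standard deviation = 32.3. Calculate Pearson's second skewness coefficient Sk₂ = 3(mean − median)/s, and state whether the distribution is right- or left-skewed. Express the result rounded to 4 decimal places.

0.2443, right-skewed

Sk₂ = 3(163.23 − 160.6) / 32.3 = 3 × 2.6300 / 32.3
    = 7.8900 / 32.3 ≈ 0.2443
Sk₂ > 0 ⇒ mean > median ⇒ right-skewed (positive skew).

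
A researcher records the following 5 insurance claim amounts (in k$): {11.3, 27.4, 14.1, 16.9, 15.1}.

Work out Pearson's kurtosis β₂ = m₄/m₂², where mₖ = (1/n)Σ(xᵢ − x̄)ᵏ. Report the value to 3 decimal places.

x̄ = 16.9600
Σ(xᵢ − x̄)² = 152.6720 ⇒ m₂ = 30.53440
Σ(xᵢ − x̄)⁴ = 12984.7592 ⇒ m₄ = 2596.95184
m₂² = 932.34958
β₂ = m₄/m₂² = 2596.95184 / 932.34958 ≈ 2.785

2.785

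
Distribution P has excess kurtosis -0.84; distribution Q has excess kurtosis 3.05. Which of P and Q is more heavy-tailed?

Higher excess kurtosis ⇒ heavier tails relative to the normal distribution.
-0.84 vs 3.05: the larger is 3.05, so Q has heavier tails. (Q is leptokurtic — heavier-than-normal tails; the other is platykurtic.)

Q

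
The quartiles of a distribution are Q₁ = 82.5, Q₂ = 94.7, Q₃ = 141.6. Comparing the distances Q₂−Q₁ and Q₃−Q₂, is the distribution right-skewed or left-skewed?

Q₂ − Q₁ = 12.2;  Q₃ − Q₂ = 46.9
Q₃ − Q₂ > Q₂ − Q₁ ⇒ the upper half is more spread out ⇒ right-skewed.

right-skewed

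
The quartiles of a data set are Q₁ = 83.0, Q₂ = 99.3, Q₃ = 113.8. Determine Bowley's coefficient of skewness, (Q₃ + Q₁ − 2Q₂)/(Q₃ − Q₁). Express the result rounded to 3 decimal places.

-0.058

numerator: Q₃ + Q₁ − 2Q₂ = 113.8 + 83.0 − 2×99.3 = -1.8000
denominator: Q₃ − Q₁ = 113.8 − 83.0 = 30.8000
Bowley skewness = -1.8000 / 30.8000 ≈ -0.058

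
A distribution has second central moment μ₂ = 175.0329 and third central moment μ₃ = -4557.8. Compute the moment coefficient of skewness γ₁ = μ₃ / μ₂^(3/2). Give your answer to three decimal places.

σ = √μ₂ = √175.0329 = 13.23000
σ³ = μ₂^(3/2) = 2315.68527
γ₁ = μ₃/σ³ = -4557.8 / 2315.68527 ≈ -1.968

-1.968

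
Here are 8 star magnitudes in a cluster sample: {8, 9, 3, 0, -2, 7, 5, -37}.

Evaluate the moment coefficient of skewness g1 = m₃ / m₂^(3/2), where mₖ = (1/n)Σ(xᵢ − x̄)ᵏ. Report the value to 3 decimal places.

x̄ = (8 + 9 + 3 + 0 - 2 + 7 + 5 - 37) / 8 = -0.8750
deviations (xᵢ − x̄): 8.8750, 9.8750, 3.8750, 0.8750, -1.1250, 7.8750, 5.8750, -36.1250
Σ(xᵢ − x̄)² = 1594.8750 ⇒ m₂ = 1594.8750/8 = 199.35938
Σ(xᵢ − x̄)³ = -44733.0938 ⇒ m₃ = -44733.0938/8 = -5591.63672
m₂^(3/2) = 199.35938^(1.5) = 2814.84830
g1 = m₃ / m₂^(3/2) = -5591.63672 / 2814.84830 ≈ -1.986

-1.986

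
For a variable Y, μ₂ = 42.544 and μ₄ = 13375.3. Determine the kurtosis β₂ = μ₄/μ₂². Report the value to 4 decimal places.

μ₂² = 42.544² = 1809.99194
μ₄/μ₂² = 13375.3 / 1809.99194 = 7.38970
β₂ ≈ 7.3897

7.3897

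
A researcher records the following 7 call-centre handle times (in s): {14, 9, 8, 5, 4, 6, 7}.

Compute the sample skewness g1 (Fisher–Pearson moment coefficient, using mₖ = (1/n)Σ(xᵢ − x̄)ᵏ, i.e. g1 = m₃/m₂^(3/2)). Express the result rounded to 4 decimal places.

1.0035

x̄ = (14 + 9 + 8 + 5 + 4 + 6 + 7) / 7 = 7.5714
deviations (xᵢ − x̄): 6.4286, 1.4286, 0.4286, -2.5714, -3.5714, -1.5714, -0.5714
Σ(xᵢ − x̄)² = 65.7143 ⇒ m₂ = 65.7143/7 = 9.38776
Σ(xᵢ − x̄)³ = 202.0408 ⇒ m₃ = 202.0408/7 = 28.86297
m₂^(3/2) = 9.38776^(1.5) = 28.76356
g1 = m₃ / m₂^(3/2) = 28.86297 / 28.76356 ≈ 1.0035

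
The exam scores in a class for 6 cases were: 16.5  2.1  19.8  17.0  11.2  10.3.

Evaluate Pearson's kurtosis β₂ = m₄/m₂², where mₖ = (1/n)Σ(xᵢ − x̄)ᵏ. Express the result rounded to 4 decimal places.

x̄ = 12.8167
Σ(xᵢ − x̄)² = 203.6283 ⇒ m₂ = 33.93806
Σ(xᵢ − x̄)⁴ = 16105.3028 ⇒ m₄ = 2684.21714
m₂² = 1151.79161
β₂ = m₄/m₂² = 2684.21714 / 1151.79161 ≈ 2.3305

2.3305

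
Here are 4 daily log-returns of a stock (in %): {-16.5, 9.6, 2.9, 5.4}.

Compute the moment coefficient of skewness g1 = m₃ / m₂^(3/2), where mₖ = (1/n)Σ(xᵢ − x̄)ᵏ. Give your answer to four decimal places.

-0.9565

x̄ = (-16.5 + 9.6 + 2.9 + 5.4) / 4 = 0.3500
deviations (xᵢ − x̄): -16.8500, 9.2500, 2.5500, 5.0500
Σ(xᵢ − x̄)² = 401.4900 ⇒ m₂ = 401.4900/4 = 100.37250
Σ(xᵢ − x̄)³ = -3847.2720 ⇒ m₃ = -3847.2720/4 = -961.81800
m₂^(3/2) = 100.37250^(1.5) = 1005.59270
g1 = m₃ / m₂^(3/2) = -961.81800 / 1005.59270 ≈ -0.9565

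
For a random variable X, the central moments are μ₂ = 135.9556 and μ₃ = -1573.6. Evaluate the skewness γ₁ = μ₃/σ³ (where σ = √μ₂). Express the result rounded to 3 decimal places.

-0.993

σ = √μ₂ = √135.9556 = 11.66000
σ³ = μ₂^(3/2) = 1585.24230
γ₁ = μ₃/σ³ = -1573.6 / 1585.24230 ≈ -0.993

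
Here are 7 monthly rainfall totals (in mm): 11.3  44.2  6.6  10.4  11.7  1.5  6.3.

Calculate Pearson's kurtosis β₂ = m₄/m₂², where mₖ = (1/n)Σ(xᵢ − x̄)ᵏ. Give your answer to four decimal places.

x̄ = 13.1429
Σ(xᵢ − x̄)² = 1202.7371 ⇒ m₂ = 171.81959
Σ(xᵢ − x̄)⁴ = 952822.3126 ⇒ m₄ = 136117.47322
m₂² = 29521.97214
β₂ = m₄/m₂² = 136117.47322 / 29521.97214 ≈ 4.6107

4.6107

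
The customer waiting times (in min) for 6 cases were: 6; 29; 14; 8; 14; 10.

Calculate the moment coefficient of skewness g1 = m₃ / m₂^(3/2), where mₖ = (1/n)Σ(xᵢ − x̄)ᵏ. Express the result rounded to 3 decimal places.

1.211

x̄ = (6 + 29 + 14 + 8 + 14 + 10) / 6 = 13.5000
deviations (xᵢ − x̄): -7.5000, 15.5000, 0.5000, -5.5000, 0.5000, -3.5000
Σ(xᵢ − x̄)² = 339.5000 ⇒ m₂ = 339.5000/6 = 56.58333
Σ(xᵢ − x̄)³ = 3093.0000 ⇒ m₃ = 3093.0000/6 = 515.50000
m₂^(3/2) = 56.58333^(1.5) = 425.63055
g1 = m₃ / m₂^(3/2) = 515.50000 / 425.63055 ≈ 1.211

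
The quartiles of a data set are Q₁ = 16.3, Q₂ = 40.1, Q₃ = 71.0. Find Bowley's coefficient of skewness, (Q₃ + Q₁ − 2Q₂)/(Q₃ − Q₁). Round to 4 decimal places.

0.1298

numerator: Q₃ + Q₁ − 2Q₂ = 71.0 + 16.3 − 2×40.1 = 7.1000
denominator: Q₃ − Q₁ = 71.0 − 16.3 = 54.7000
Bowley skewness = 7.1000 / 54.7000 ≈ 0.1298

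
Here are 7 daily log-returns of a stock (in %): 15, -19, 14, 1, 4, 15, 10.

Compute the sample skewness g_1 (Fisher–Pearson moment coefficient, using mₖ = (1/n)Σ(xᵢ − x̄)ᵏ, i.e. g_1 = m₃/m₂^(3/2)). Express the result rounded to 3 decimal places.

-1.279

x̄ = (15 - 19 + 14 + 1 + 4 + 15 + 10) / 7 = 5.7143
deviations (xᵢ − x̄): 9.2857, -24.7143, 8.2857, -4.7143, -1.7143, 9.2857, 4.2857
Σ(xᵢ − x̄)² = 895.4286 ⇒ m₂ = 895.4286/7 = 127.91837
Σ(xᵢ − x̄)³ = -12956.3265 ⇒ m₃ = -12956.3265/7 = -1850.90379
m₂^(3/2) = 127.91837^(1.5) = 1446.76956
g_1 = m₃ / m₂^(3/2) = -1850.90379 / 1446.76956 ≈ -1.279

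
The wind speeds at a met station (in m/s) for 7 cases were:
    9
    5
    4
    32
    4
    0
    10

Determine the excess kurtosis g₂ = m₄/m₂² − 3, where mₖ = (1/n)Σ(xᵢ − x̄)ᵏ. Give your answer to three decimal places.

1.303

x̄ = 9.1429
Σ(xᵢ − x̄)² = 676.8571 ⇒ m₂ = 96.69388
Σ(xᵢ − x̄)⁴ = 281634.7464 ⇒ m₄ = 40233.53519
m₂² = 9349.70596
g₂ = m₄/m₂² − 3 = 4.30319 − 3 ≈ 1.303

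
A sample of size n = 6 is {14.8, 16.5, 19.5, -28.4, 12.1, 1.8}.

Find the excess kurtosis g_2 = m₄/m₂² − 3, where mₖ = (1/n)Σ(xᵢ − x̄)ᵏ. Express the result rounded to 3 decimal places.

0.389

x̄ = 6.0500
Σ(xᵢ − x̄)² = 1608.1350 ⇒ m₂ = 268.02250
Σ(xᵢ − x̄)⁴ = 1460678.8878 ⇒ m₄ = 243446.48131
m₂² = 71836.06051
g_2 = m₄/m₂² − 3 = 3.38892 − 3 ≈ 0.389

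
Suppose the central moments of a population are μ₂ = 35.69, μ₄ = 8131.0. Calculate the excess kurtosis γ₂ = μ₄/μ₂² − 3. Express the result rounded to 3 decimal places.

μ₂² = 35.69² = 1273.77610
μ₄/μ₂² = 8131.0 / 1273.77610 = 6.38338
γ₂ = 6.38338 − 3 ≈ 3.383

3.383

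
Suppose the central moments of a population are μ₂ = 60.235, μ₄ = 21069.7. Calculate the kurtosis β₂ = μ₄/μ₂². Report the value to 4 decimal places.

5.8071

μ₂² = 60.235² = 3628.25523
μ₄/μ₂² = 21069.7 / 3628.25523 = 5.80712
β₂ ≈ 5.8071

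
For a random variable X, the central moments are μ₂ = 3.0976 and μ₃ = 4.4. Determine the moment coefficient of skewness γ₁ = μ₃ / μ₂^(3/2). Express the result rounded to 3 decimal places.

σ = √μ₂ = √3.0976 = 1.76000
σ³ = μ₂^(3/2) = 5.45178
γ₁ = μ₃/σ³ = 4.4 / 5.45178 ≈ 0.807

0.807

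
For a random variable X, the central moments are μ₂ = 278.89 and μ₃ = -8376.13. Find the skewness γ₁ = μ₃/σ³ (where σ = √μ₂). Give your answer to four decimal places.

-1.7984

σ = √μ₂ = √278.89 = 16.70000
σ³ = μ₂^(3/2) = 4657.46300
γ₁ = μ₃/σ³ = -8376.13 / 4657.46300 ≈ -1.7984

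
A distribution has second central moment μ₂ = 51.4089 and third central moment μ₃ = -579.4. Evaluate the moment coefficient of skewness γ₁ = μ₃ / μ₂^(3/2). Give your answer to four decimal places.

σ = √μ₂ = √51.4089 = 7.17000
σ³ = μ₂^(3/2) = 368.60181
γ₁ = μ₃/σ³ = -579.4 / 368.60181 ≈ -1.5719

-1.5719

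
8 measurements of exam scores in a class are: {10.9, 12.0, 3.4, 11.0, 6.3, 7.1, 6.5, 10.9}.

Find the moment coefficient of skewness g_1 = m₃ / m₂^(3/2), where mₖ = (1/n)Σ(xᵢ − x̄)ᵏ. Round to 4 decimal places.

-0.3645

x̄ = (10.9 + 12.0 + 3.4 + 11.0 + 6.3 + 7.1 + 6.5 + 10.9) / 8 = 8.5125
deviations (xᵢ − x̄): 2.3875, 3.4875, -5.1125, 2.4875, -2.2125, -1.4125, -2.0125, 2.3875
Σ(xᵢ − x̄)² = 66.8288 ⇒ m₂ = 66.8288/8 = 8.35359
Σ(xᵢ − x̄)³ = -70.4011 ⇒ m₃ = -70.4011/8 = -8.80014
m₂^(3/2) = 8.35359^(1.5) = 24.14404
g_1 = m₃ / m₂^(3/2) = -8.80014 / 24.14404 ≈ -0.3645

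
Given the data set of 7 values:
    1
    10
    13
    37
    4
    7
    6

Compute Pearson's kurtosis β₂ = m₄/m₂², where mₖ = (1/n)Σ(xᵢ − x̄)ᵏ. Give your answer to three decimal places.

4.257

x̄ = 11.1429
Σ(xᵢ − x̄)² = 870.8571 ⇒ m₂ = 124.40816
Σ(xᵢ − x̄)⁴ = 461209.6443 ⇒ m₄ = 65887.09204
m₂² = 15477.39109
β₂ = m₄/m₂² = 65887.09204 / 15477.39109 ≈ 4.257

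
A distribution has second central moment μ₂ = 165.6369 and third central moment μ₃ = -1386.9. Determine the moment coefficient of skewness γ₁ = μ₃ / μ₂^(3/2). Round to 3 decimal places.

-0.651

σ = √μ₂ = √165.6369 = 12.87000
σ³ = μ₂^(3/2) = 2131.74690
γ₁ = μ₃/σ³ = -1386.9 / 2131.74690 ≈ -0.651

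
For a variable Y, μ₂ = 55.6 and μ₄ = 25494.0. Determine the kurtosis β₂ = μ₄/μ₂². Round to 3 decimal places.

μ₂² = 55.6² = 3091.36000
μ₄/μ₂² = 25494.0 / 3091.36000 = 8.24686
β₂ ≈ 8.247

8.247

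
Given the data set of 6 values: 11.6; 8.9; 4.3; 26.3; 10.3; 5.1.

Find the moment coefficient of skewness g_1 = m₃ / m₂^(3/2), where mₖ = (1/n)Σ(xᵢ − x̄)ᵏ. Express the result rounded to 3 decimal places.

1.284

x̄ = (11.6 + 8.9 + 4.3 + 26.3 + 10.3 + 5.1) / 6 = 11.0833
deviations (xᵢ − x̄): 0.5167, -2.1833, -6.7833, 15.2167, -0.7833, -5.9833
Σ(xᵢ − x̄)² = 319.0083 ⇒ m₂ = 319.0083/6 = 53.16806
Σ(xᵢ − x̄)³ = 2986.2914 ⇒ m₃ = 2986.2914/6 = 497.71524
m₂^(3/2) = 53.16806^(1.5) = 387.68247
g_1 = m₃ / m₂^(3/2) = 497.71524 / 387.68247 ≈ 1.284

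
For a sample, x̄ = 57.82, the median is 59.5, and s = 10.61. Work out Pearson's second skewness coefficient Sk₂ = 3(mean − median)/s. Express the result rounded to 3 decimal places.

-0.475

Sk₂ = 3(57.82 − 59.5) / 10.61 = 3 × -1.6800 / 10.61
    = -5.0400 / 10.61 ≈ -0.475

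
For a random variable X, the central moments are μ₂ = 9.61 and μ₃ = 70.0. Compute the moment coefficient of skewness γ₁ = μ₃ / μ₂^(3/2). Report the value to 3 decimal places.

2.350

σ = √μ₂ = √9.61 = 3.10000
σ³ = μ₂^(3/2) = 29.79100
γ₁ = μ₃/σ³ = 70.0 / 29.79100 ≈ 2.350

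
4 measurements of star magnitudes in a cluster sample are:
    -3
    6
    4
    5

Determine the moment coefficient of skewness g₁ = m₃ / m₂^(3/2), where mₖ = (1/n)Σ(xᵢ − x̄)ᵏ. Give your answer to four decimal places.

-1.0182

x̄ = (-3 + 6 + 4 + 5) / 4 = 3.0000
deviations (xᵢ − x̄): -6.0000, 3.0000, 1.0000, 2.0000
Σ(xᵢ − x̄)² = 50.0000 ⇒ m₂ = 50.0000/4 = 12.50000
Σ(xᵢ − x̄)³ = -180.0000 ⇒ m₃ = -180.0000/4 = -45.00000
m₂^(3/2) = 12.50000^(1.5) = 44.19417
g₁ = m₃ / m₂^(3/2) = -45.00000 / 44.19417 ≈ -1.0182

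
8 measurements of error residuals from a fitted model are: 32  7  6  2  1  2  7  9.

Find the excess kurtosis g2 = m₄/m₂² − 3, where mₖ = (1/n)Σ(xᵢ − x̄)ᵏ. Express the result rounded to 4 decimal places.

x̄ = 8.2500
Σ(xᵢ − x̄)² = 703.5000 ⇒ m₂ = 87.93750
Σ(xᵢ − x̄)⁴ = 324011.9063 ⇒ m₄ = 40501.48828
m₂² = 7733.00391
g2 = m₄/m₂² − 3 = 5.23748 − 3 ≈ 2.2375

2.2375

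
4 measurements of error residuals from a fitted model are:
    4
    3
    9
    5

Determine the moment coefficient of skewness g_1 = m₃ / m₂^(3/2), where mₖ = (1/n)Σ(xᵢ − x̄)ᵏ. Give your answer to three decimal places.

0.833

x̄ = (4 + 3 + 9 + 5) / 4 = 5.2500
deviations (xᵢ − x̄): -1.2500, -2.2500, 3.7500, -0.2500
Σ(xᵢ − x̄)² = 20.7500 ⇒ m₂ = 20.7500/4 = 5.18750
Σ(xᵢ − x̄)³ = 39.3750 ⇒ m₃ = 39.3750/4 = 9.84375
m₂^(3/2) = 5.18750^(1.5) = 11.81509
g_1 = m₃ / m₂^(3/2) = 9.84375 / 11.81509 ≈ 0.833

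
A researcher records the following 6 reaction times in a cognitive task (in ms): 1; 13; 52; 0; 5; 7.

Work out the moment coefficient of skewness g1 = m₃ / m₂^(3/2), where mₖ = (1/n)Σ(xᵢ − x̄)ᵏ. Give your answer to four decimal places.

1.5744

x̄ = (1 + 13 + 52 + 0 + 5 + 7) / 6 = 13.0000
deviations (xᵢ − x̄): -12.0000, 0.0000, 39.0000, -13.0000, -8.0000, -6.0000
Σ(xᵢ − x̄)² = 1934.0000 ⇒ m₂ = 1934.0000/6 = 322.33333
Σ(xᵢ − x̄)³ = 54666.0000 ⇒ m₃ = 54666.0000/6 = 9111.00000
m₂^(3/2) = 322.33333^(1.5) = 5787.05792
g1 = m₃ / m₂^(3/2) = 9111.00000 / 5787.05792 ≈ 1.5744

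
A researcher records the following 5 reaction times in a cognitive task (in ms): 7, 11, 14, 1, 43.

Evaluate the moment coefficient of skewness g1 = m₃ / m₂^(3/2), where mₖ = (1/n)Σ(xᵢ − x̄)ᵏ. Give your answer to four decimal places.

x̄ = (7 + 11 + 14 + 1 + 43) / 5 = 15.2000
deviations (xᵢ − x̄): -8.2000, -4.2000, -1.2000, -14.2000, 27.8000
Σ(xᵢ − x̄)² = 1060.8000 ⇒ m₂ = 1060.8000/5 = 212.16000
Σ(xᵢ − x̄)³ = 17994.4800 ⇒ m₃ = 17994.4800/5 = 3598.89600
m₂^(3/2) = 212.16000^(1.5) = 3090.26171
g1 = m₃ / m₂^(3/2) = 3598.89600 / 3090.26171 ≈ 1.1646

1.1646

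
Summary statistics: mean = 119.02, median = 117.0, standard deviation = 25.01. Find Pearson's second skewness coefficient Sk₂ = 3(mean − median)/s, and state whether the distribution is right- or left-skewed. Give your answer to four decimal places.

0.2423, right-skewed

Sk₂ = 3(119.02 − 117.0) / 25.01 = 3 × 2.0200 / 25.01
    = 6.0600 / 25.01 ≈ 0.2423
Sk₂ > 0 ⇒ mean > median ⇒ right-skewed (positive skew).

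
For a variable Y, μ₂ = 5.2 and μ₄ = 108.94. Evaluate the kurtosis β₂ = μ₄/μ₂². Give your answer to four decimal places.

4.0288

μ₂² = 5.2² = 27.04000
μ₄/μ₂² = 108.94 / 27.04000 = 4.02885
β₂ ≈ 4.0288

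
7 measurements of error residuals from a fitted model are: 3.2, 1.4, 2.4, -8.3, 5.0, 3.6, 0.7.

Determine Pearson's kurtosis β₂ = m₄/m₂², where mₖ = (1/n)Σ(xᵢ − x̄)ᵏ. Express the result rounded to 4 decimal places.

x̄ = 1.1429
Σ(xᵢ − x̄)² = 116.1571 ⇒ m₂ = 16.59388
Σ(xᵢ − x̄)⁴ = 8229.0947 ⇒ m₄ = 1175.58495
m₂² = 275.35677
β₂ = m₄/m₂² = 1175.58495 / 275.35677 ≈ 4.2693

4.2693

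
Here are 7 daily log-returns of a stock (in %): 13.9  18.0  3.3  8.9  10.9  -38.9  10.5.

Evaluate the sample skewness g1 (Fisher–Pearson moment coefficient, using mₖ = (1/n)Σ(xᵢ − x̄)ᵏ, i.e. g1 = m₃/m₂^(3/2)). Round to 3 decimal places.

-1.816

x̄ = (13.9 + 18.0 + 3.3 + 8.9 + 10.9 - 38.9 + 10.5) / 7 = 3.8000
deviations (xᵢ − x̄): 10.1000, 14.2000, -0.5000, 5.1000, 7.1000, -42.7000, 6.7000
Σ(xᵢ − x̄)² = 2248.5000 ⇒ m₂ = 2248.5000/7 = 321.21429
Σ(xᵢ − x̄)³ = -73169.6940 ⇒ m₃ = -73169.6940/7 = -10452.81343
m₂^(3/2) = 321.21429^(1.5) = 5756.94762
g1 = m₃ / m₂^(3/2) = -10452.81343 / 5756.94762 ≈ -1.816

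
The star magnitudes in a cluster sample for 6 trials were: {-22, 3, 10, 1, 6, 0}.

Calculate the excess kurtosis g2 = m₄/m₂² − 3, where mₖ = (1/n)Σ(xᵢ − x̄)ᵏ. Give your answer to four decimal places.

0.5376

x̄ = -0.3333
Σ(xᵢ − x̄)² = 629.3333 ⇒ m₂ = 104.88889
Σ(xᵢ − x̄)⁴ = 233515.1111 ⇒ m₄ = 38919.18519
m₂² = 11001.67901
g2 = m₄/m₂² − 3 = 3.53757 − 3 ≈ 0.5376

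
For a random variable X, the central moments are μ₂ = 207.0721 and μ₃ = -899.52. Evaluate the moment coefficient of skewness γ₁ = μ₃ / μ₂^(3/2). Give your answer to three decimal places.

σ = √μ₂ = √207.0721 = 14.39000
σ³ = μ₂^(3/2) = 2979.76752
γ₁ = μ₃/σ³ = -899.52 / 2979.76752 ≈ -0.302

-0.302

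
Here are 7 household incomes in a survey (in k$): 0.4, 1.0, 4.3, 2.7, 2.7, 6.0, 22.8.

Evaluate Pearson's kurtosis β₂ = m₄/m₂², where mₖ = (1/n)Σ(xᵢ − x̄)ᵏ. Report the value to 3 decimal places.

x̄ = 5.7000
Σ(xᵢ − x̄)² = 362.6400 ⇒ m₂ = 51.80571
Σ(xᵢ − x̄)⁴ = 86946.4740 ⇒ m₄ = 12420.92486
m₂² = 2683.83203
β₂ = m₄/m₂² = 12420.92486 / 2683.83203 ≈ 4.628

4.628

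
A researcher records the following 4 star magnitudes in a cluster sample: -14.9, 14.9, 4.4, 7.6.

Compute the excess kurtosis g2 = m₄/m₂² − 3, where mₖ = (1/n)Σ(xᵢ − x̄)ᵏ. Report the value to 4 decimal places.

-0.9067

x̄ = 3.0000
Σ(xᵢ − x̄)² = 485.1400 ⇒ m₂ = 121.28500
Σ(xᵢ − x̄)⁴ = 123167.5474 ⇒ m₄ = 30791.88685
m₂² = 14710.05123
g2 = m₄/m₂² − 3 = 2.09325 − 3 ≈ -0.9067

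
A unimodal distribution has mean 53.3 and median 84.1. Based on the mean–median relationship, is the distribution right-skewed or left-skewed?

left-skewed

mean − median = 53.3 − 84.1 = -30.8
mean < median ⇒ the longer tail is on the left ⇒ left-skewed (negatively skewed).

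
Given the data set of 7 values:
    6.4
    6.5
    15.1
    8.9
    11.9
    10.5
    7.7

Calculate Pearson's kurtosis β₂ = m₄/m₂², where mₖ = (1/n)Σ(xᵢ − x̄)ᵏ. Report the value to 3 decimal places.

x̄ = 9.5714
Σ(xᵢ − x̄)² = 60.2943 ⇒ m₂ = 8.61347
Σ(xᵢ − x̄)⁴ = 1166.9954 ⇒ m₄ = 166.71362
m₂² = 74.19185
β₂ = m₄/m₂² = 166.71362 / 74.19185 ≈ 2.247

2.247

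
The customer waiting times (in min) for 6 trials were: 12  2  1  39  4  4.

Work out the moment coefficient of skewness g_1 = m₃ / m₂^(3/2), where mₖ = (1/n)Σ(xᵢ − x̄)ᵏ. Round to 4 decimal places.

x̄ = (12 + 2 + 1 + 39 + 4 + 4) / 6 = 10.3333
deviations (xᵢ − x̄): 1.6667, -8.3333, -9.3333, 28.6667, -6.3333, -6.3333
Σ(xᵢ − x̄)² = 1061.3333 ⇒ m₂ = 1061.3333/6 = 176.88889
Σ(xᵢ − x̄)³ = 21662.4444 ⇒ m₃ = 21662.4444/6 = 3610.40741
m₂^(3/2) = 176.88889^(1.5) = 2352.61483
g_1 = m₃ / m₂^(3/2) = 3610.40741 / 2352.61483 ≈ 1.5346

1.5346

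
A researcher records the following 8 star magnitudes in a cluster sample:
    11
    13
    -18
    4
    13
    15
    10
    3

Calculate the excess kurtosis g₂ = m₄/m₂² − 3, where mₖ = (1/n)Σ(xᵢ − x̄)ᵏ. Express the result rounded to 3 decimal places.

1.452

x̄ = 6.3750
Σ(xᵢ − x̄)² = 807.8750 ⇒ m₂ = 100.98438
Σ(xᵢ − x̄)⁴ = 363181.6191 ⇒ m₄ = 45397.70239
m₂² = 10197.84399
g₂ = m₄/m₂² − 3 = 4.45170 − 3 ≈ 1.452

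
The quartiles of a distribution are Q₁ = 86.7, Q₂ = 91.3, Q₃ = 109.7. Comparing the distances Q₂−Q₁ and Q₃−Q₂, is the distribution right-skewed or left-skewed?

Q₂ − Q₁ = 4.6;  Q₃ − Q₂ = 18.4
Q₃ − Q₂ > Q₂ − Q₁ ⇒ the upper half is more spread out ⇒ right-skewed.

right-skewed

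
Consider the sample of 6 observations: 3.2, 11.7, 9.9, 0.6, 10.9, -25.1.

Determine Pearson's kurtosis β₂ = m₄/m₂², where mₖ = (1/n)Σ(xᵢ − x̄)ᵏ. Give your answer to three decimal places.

x̄ = 1.8667
Σ(xᵢ − x̄)² = 973.4133 ⇒ m₂ = 162.23556
Σ(xᵢ − x̄)⁴ = 549000.4422 ⇒ m₄ = 91500.07370
m₂² = 26320.37549
β₂ = m₄/m₂² = 91500.07370 / 26320.37549 ≈ 3.476

3.476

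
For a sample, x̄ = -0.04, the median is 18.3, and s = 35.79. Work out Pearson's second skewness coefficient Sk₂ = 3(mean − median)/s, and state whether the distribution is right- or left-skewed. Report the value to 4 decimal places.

Sk₂ = 3(-0.04 − 18.3) / 35.79 = 3 × -18.3400 / 35.79
    = -55.0200 / 35.79 ≈ -1.5373
Sk₂ < 0 ⇒ mean < median ⇒ left-skewed (negative skew).

-1.5373, left-skewed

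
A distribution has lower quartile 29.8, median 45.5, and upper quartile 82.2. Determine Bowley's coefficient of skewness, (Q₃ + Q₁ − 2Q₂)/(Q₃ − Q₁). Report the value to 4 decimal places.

0.4008

numerator: Q₃ + Q₁ − 2Q₂ = 82.2 + 29.8 − 2×45.5 = 21.0000
denominator: Q₃ − Q₁ = 82.2 − 29.8 = 52.4000
Bowley skewness = 21.0000 / 52.4000 ≈ 0.4008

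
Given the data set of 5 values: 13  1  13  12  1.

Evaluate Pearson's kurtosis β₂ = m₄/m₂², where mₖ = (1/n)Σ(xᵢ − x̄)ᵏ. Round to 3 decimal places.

1.173

x̄ = 8.0000
Σ(xᵢ − x̄)² = 164.0000 ⇒ m₂ = 32.80000
Σ(xᵢ − x̄)⁴ = 6308.0000 ⇒ m₄ = 1261.60000
m₂² = 1075.84000
β₂ = m₄/m₂² = 1261.60000 / 1075.84000 ≈ 1.173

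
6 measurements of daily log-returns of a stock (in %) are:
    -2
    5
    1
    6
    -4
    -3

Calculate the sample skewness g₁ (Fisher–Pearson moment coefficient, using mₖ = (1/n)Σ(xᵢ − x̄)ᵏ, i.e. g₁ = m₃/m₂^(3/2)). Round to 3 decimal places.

0.312

x̄ = (-2 + 5 + 1 + 6 - 4 - 3) / 6 = 0.5000
deviations (xᵢ − x̄): -2.5000, 4.5000, 0.5000, 5.5000, -4.5000, -3.5000
Σ(xᵢ − x̄)² = 89.5000 ⇒ m₂ = 89.5000/6 = 14.91667
Σ(xᵢ − x̄)³ = 108.0000 ⇒ m₃ = 108.0000/6 = 18.00000
m₂^(3/2) = 14.91667^(1.5) = 57.61130
g₁ = m₃ / m₂^(3/2) = 18.00000 / 57.61130 ≈ 0.312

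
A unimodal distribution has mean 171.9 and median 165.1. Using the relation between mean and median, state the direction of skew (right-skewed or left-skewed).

right-skewed

mean − median = 171.9 − 165.1 = 6.8
mean > median ⇒ the longer tail is on the right ⇒ right-skewed (positively skewed).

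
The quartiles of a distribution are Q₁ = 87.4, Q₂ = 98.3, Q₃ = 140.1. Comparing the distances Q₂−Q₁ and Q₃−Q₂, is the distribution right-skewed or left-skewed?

right-skewed

Q₂ − Q₁ = 10.9;  Q₃ − Q₂ = 41.8
Q₃ − Q₂ > Q₂ − Q₁ ⇒ the upper half is more spread out ⇒ right-skewed.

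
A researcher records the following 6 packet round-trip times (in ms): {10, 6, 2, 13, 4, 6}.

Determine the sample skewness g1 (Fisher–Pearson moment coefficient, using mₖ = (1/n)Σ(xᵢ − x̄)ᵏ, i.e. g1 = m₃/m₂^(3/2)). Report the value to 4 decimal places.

x̄ = (10 + 6 + 2 + 13 + 4 + 6) / 6 = 6.8333
deviations (xᵢ − x̄): 3.1667, -0.8333, -4.8333, 6.1667, -2.8333, -0.8333
Σ(xᵢ − x̄)² = 80.8333 ⇒ m₂ = 80.8333/6 = 13.47222
Σ(xᵢ − x̄)³ = 129.4444 ⇒ m₃ = 129.4444/6 = 21.57407
m₂^(3/2) = 13.47222^(1.5) = 49.44915
g1 = m₃ / m₂^(3/2) = 21.57407 / 49.44915 ≈ 0.4363

0.4363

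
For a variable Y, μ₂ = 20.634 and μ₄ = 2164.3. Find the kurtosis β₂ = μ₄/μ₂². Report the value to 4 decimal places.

5.0834

μ₂² = 20.634² = 425.76196
μ₄/μ₂² = 2164.3 / 425.76196 = 5.08336
β₂ ≈ 5.0834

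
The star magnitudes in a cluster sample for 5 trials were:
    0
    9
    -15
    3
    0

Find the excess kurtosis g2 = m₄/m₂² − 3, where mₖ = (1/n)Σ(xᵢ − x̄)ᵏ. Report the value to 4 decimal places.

x̄ = -0.6000
Σ(xᵢ − x̄)² = 313.2000 ⇒ m₂ = 62.64000
Σ(xᵢ − x̄)⁴ = 51659.8560 ⇒ m₄ = 10331.97120
m₂² = 3923.76960
g2 = m₄/m₂² − 3 = 2.63317 − 3 ≈ -0.3668

-0.3668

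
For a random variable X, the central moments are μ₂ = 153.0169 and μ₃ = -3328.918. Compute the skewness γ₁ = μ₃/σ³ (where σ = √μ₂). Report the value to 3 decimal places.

-1.759

σ = √μ₂ = √153.0169 = 12.37000
σ³ = μ₂^(3/2) = 1892.81905
γ₁ = μ₃/σ³ = -3328.918 / 1892.81905 ≈ -1.759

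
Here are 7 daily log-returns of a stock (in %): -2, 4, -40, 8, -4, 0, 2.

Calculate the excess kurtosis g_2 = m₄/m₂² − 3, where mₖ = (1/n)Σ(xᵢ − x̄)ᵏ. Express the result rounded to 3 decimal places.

x̄ = -4.5714
Σ(xᵢ − x̄)² = 1557.7143 ⇒ m₂ = 222.53061
Σ(xᵢ − x̄)⁴ = 1608206.0875 ⇒ m₄ = 229743.72678
m₂² = 49519.87339
g_2 = m₄/m₂² − 3 = 4.63942 − 3 ≈ 1.639

1.639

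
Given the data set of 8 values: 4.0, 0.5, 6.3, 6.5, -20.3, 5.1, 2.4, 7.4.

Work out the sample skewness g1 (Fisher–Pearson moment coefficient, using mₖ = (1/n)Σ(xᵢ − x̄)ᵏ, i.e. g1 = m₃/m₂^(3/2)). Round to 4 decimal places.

x̄ = (4.0 + 0.5 + 6.3 + 6.5 - 20.3 + 5.1 + 2.4 + 7.4) / 8 = 1.4875
deviations (xᵢ − x̄): 2.5125, -0.9875, 4.8125, 5.0125, -21.7875, 3.6125, 0.9125, 5.9125
Σ(xᵢ − x̄)² = 579.1088 ⇒ m₂ = 579.1088/8 = 72.38859
Σ(xᵢ − x̄)³ = -9835.5344 ⇒ m₃ = -9835.5344/8 = -1229.44180
m₂^(3/2) = 72.38859^(1.5) = 615.89292
g1 = m₃ / m₂^(3/2) = -1229.44180 / 615.89292 ≈ -1.9962

-1.9962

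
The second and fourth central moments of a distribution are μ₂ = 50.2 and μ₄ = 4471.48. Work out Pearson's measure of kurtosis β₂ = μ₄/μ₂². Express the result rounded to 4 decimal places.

1.7744

μ₂² = 50.2² = 2520.04000
μ₄/μ₂² = 4471.48 / 2520.04000 = 1.77437
β₂ ≈ 1.7744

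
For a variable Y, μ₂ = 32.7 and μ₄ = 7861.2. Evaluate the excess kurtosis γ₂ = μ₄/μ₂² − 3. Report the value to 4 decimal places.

4.3518

μ₂² = 32.7² = 1069.29000
μ₄/μ₂² = 7861.2 / 1069.29000 = 7.35179
γ₂ = 7.35179 − 3 ≈ 4.3518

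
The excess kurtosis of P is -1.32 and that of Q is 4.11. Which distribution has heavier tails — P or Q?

Q

Higher excess kurtosis ⇒ heavier tails relative to the normal distribution.
-1.32 vs 4.11: the larger is 4.11, so Q has heavier tails. (Q is leptokurtic — heavier-than-normal tails; the other is platykurtic.)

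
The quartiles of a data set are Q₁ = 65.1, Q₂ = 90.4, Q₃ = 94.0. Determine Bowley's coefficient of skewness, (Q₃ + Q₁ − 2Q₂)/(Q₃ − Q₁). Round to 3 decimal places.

-0.751

numerator: Q₃ + Q₁ − 2Q₂ = 94.0 + 65.1 − 2×90.4 = -21.7000
denominator: Q₃ − Q₁ = 94.0 − 65.1 = 28.9000
Bowley skewness = -21.7000 / 28.9000 ≈ -0.751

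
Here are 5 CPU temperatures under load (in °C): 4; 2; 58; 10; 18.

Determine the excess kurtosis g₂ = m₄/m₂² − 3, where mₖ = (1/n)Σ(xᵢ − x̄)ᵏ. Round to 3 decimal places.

x̄ = 18.4000
Σ(xᵢ − x̄)² = 2115.2000 ⇒ m₂ = 423.04000
Σ(xᵢ − x̄)⁴ = 2579442.1760 ⇒ m₄ = 515888.43520
m₂² = 178962.84160
g₂ = m₄/m₂² − 3 = 2.88266 − 3 ≈ -0.117

-0.117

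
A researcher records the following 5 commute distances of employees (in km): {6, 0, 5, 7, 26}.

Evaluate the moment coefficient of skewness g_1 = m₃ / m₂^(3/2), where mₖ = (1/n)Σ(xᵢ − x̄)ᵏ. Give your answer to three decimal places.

1.214

x̄ = (6 + 0 + 5 + 7 + 26) / 5 = 8.8000
deviations (xᵢ − x̄): -2.8000, -8.8000, -3.8000, -1.8000, 17.2000
Σ(xᵢ − x̄)² = 398.8000 ⇒ m₂ = 398.8000/5 = 79.76000
Σ(xᵢ − x̄)³ = 4324.3200 ⇒ m₃ = 4324.3200/5 = 864.86400
m₂^(3/2) = 79.76000^(1.5) = 712.32423
g_1 = m₃ / m₂^(3/2) = 864.86400 / 712.32423 ≈ 1.214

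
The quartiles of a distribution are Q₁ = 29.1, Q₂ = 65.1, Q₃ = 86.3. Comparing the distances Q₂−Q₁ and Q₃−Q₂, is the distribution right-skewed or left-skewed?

Q₂ − Q₁ = 36.0;  Q₃ − Q₂ = 21.2
Q₂ − Q₁ > Q₃ − Q₂ ⇒ the lower half is more spread out ⇒ left-skewed.

left-skewed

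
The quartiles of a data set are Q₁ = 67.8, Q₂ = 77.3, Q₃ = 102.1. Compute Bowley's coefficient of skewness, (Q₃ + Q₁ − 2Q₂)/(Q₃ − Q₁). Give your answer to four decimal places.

0.4461

numerator: Q₃ + Q₁ − 2Q₂ = 102.1 + 67.8 − 2×77.3 = 15.3000
denominator: Q₃ − Q₁ = 102.1 − 67.8 = 34.3000
Bowley skewness = 15.3000 / 34.3000 ≈ 0.4461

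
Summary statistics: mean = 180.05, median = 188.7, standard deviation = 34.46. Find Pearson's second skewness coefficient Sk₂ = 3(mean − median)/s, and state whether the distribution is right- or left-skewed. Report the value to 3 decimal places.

Sk₂ = 3(180.05 − 188.7) / 34.46 = 3 × -8.6500 / 34.46
    = -25.9500 / 34.46 ≈ -0.753
Sk₂ < 0 ⇒ mean < median ⇒ left-skewed (negative skew).

-0.753, left-skewed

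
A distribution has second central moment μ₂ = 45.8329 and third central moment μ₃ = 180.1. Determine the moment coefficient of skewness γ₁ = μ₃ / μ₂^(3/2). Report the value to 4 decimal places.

0.5804

σ = √μ₂ = √45.8329 = 6.77000
σ³ = μ₂^(3/2) = 310.28873
γ₁ = μ₃/σ³ = 180.1 / 310.28873 ≈ 0.5804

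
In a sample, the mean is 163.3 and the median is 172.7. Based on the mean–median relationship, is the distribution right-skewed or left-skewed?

mean − median = 163.3 − 172.7 = -9.4
mean < median ⇒ the longer tail is on the left ⇒ left-skewed (negatively skewed).

left-skewed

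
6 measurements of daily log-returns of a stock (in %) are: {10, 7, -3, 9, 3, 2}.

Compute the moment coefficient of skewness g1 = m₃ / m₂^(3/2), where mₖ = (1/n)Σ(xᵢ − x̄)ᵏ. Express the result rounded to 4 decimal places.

x̄ = (10 + 7 - 3 + 9 + 3 + 2) / 6 = 4.6667
deviations (xᵢ − x̄): 5.3333, 2.3333, -7.6667, 4.3333, -1.6667, -2.6667
Σ(xᵢ − x̄)² = 121.3333 ⇒ m₂ = 121.3333/6 = 20.22222
Σ(xᵢ − x̄)³ = -228.4444 ⇒ m₃ = -228.4444/6 = -38.07407
m₂^(3/2) = 20.22222^(1.5) = 90.93756
g1 = m₃ / m₂^(3/2) = -38.07407 / 90.93756 ≈ -0.4187

-0.4187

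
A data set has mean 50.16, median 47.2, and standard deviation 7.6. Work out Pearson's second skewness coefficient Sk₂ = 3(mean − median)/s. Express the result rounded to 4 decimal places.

Sk₂ = 3(50.16 − 47.2) / 7.6 = 3 × 2.9600 / 7.6
    = 8.8800 / 7.6 ≈ 1.1684

1.1684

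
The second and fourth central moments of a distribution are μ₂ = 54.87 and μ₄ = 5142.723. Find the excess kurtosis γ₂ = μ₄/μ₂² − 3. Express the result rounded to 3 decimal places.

-1.292

μ₂² = 54.87² = 3010.71690
μ₄/μ₂² = 5142.723 / 3010.71690 = 1.70814
γ₂ = 1.70814 − 3 ≈ -1.292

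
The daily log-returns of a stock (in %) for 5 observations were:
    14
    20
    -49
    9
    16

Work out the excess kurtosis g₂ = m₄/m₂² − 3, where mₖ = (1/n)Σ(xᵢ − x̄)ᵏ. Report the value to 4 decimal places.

x̄ = 2.0000
Σ(xᵢ − x̄)² = 3314.0000 ⇒ m₂ = 662.80000
Σ(xᵢ − x̄)⁴ = 6931730.0000 ⇒ m₄ = 1386346.00000
m₂² = 439303.84000
g₂ = m₄/m₂² − 3 = 3.15578 − 3 ≈ 0.1558

0.1558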